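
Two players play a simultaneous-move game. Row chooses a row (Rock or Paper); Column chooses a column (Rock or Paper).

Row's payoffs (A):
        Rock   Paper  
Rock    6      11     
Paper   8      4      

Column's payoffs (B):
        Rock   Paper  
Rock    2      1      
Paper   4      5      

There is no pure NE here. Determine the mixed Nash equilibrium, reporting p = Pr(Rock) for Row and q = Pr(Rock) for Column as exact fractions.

In a mixed NE each player is indifferent between their pure strategies, so the opponent's mix sets the indifference.
Column indifferent between Rock and Paper: p·2 + (1−p)·4 = p·1 + (1−p)·5 ⟹ 4 + (-2)p = 5 + (-4)p ⟹ p = 1/2.
Row indifferent between Rock and Paper: q·6 + (1−q)·11 = q·8 + (1−q)·4 ⟹ 11 + (-5)q = 4 + 4q ⟹ q = 7/9.

p = 1/2, q = 7/9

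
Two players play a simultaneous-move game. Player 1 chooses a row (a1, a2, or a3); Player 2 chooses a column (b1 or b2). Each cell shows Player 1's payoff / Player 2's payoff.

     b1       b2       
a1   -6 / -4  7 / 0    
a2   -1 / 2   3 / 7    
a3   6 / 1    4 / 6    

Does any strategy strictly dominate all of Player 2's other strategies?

b2

A strategy is strictly dominant if it gives Player 2 a strictly higher payoff than every other strategy, against every choice by the opponent.
b2 strictly dominates: vs a1: 0 > -4; vs a2: 7 > 2; vs a3: 6 > 1.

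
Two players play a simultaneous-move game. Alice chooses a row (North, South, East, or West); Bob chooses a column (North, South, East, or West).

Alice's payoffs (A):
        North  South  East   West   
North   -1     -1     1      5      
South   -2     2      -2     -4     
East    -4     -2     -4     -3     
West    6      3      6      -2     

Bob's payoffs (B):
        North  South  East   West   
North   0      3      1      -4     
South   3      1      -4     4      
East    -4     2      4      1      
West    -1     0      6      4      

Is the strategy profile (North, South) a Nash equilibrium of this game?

No

Holding Bob at South: Alice gets -1 from North but could get 3 by switching to West. Alice has a profitable deviation.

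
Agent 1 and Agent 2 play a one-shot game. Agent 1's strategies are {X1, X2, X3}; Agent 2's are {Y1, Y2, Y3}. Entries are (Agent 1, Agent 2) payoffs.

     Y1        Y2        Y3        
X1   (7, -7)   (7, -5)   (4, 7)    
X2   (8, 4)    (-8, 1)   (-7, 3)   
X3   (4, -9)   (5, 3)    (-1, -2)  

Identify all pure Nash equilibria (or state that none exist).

(X1, Y3) and (X2, Y1)

A profile is a Nash equilibrium when each player is best-responding to the other.
Agent 1's best responses — vs Y1: X2 (payoff 8); vs Y2: X1 (payoff 7); vs Y3: X1 (payoff 4).
Agent 2's best responses — vs X1: Y3 (payoff 7); vs X2: Y1 (payoff 4); vs X3: Y2 (payoff 3).
Mutual best responses occur at (X1, Y3) and (X2, Y1); at each, neither player gains by switching.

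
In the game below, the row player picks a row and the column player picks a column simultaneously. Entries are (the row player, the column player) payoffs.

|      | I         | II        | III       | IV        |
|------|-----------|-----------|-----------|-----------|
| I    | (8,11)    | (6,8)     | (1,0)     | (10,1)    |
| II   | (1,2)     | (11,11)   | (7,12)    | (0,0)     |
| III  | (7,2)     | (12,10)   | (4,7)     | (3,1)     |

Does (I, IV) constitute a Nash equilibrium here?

Holding the column player at IV: the row player gets 10 from I, versus 0 from II, 3 from III. No profitable deviation for the row player.
Holding the row player at I: the column player gets 1 from IV but could get 11 by switching to I. The column player has a profitable deviation.

No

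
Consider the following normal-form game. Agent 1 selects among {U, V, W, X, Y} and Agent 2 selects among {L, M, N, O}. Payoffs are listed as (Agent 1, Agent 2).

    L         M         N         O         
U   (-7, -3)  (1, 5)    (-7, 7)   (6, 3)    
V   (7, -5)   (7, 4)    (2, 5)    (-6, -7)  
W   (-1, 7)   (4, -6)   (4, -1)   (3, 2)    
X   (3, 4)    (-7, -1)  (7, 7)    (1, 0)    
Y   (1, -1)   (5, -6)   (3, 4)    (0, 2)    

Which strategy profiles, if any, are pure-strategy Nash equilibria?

A profile is a Nash equilibrium when each player is best-responding to the other.
Agent 1's best responses — vs L: V (payoff 7); vs M: V (payoff 7); vs N: X (payoff 7); vs O: U (payoff 6).
Agent 2's best responses — vs U: N (payoff 7); vs V: N (payoff 5); vs W: L (payoff 7); vs X: N (payoff 7); vs Y: N (payoff 4).
The only mutual best response is (X, N); neither player gains by switching there.

(X, N)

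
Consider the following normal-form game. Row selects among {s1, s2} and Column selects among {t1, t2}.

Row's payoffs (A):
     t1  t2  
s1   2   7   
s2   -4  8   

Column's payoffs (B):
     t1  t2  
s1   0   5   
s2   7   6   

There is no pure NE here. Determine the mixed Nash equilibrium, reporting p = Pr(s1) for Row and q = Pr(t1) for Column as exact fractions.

p = 1/6, q = 1/7

In a mixed NE each player is indifferent between their pure strategies, so the opponent's mix sets the indifference.
Column indifferent between t1 and t2: p·0 + (1−p)·7 = p·5 + (1−p)·6 ⟹ 7 + (-7)p = 6 + (-1)p ⟹ p = 1/6.
Row indifferent between s1 and s2: q·2 + (1−q)·7 = q·(-4) + (1−q)·8 ⟹ 7 + (-5)q = 8 + (-12)q ⟹ q = 1/7.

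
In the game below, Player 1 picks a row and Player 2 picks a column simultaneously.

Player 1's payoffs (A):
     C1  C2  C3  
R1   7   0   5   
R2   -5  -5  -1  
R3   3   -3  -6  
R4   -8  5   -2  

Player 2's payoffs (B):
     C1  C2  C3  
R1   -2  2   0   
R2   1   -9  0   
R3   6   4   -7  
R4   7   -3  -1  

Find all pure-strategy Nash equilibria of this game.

Find each player's best response to every opponent strategy; NE are the intersections.
Player 1's best responses — vs C1: R1 (payoff 7); vs C2: R4 (payoff 5); vs C3: R1 (payoff 5).
Player 2's best responses — vs R1: C2 (payoff 2); vs R2: C1 (payoff 1); vs R3: C1 (payoff 6); vs R4: C1 (payoff 7).
No cell has both players best-responding. For instance, Player 1's best reply to C3 is R1, but against R1 Player 2 prefers C2 over C3.

None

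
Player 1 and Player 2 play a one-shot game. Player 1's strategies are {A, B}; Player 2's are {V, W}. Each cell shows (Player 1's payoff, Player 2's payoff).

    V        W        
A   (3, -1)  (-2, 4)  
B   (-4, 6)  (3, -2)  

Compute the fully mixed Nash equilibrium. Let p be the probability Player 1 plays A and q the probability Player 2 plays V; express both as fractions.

p = 8/13, q = 5/12

In a mixed NE each player is indifferent between their pure strategies, so the opponent's mix sets the indifference.
Player 2 indifferent between V and W: p·(-1) + (1−p)·6 = p·4 + (1−p)·(-2) ⟹ 6 + (-7)p = (-2) + 6p ⟹ p = 8/13.
Player 1 indifferent between A and B: q·3 + (1−q)·(-2) = q·(-4) + (1−q)·3 ⟹ (-2) + 5q = 3 + (-7)q ⟹ q = 5/12.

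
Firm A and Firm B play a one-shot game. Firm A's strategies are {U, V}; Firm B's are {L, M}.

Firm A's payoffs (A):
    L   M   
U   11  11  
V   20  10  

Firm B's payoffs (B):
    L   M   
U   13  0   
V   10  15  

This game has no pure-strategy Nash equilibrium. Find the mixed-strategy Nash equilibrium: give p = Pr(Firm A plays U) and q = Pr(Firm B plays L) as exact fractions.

p = 5/18, q = 1/10

Each player's mixing probability is pinned down by making the *other* player indifferent.
Firm B indifferent between L and M: p·13 + (1−p)·10 = p·0 + (1−p)·15 ⟹ 10 + 3p = 15 + (-15)p ⟹ p = 5/18.
Firm A indifferent between U and V: q·11 + (1−q)·11 = q·20 + (1−q)·10 ⟹ 11 + 0q = 10 + 10q ⟹ q = 1/10.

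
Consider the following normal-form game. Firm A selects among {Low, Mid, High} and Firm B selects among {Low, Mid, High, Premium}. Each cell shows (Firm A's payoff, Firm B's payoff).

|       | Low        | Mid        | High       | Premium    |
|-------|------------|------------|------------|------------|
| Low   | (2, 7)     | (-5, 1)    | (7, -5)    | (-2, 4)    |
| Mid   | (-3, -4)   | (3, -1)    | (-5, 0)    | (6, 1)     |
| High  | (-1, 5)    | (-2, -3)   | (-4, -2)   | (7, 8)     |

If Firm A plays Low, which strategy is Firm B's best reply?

Low

With Firm A fixed at Low, Firm B's payoffs are: Low → 7, Mid → 1, High → -5, Premium → 4.
The maximum is 7, achieved by Low.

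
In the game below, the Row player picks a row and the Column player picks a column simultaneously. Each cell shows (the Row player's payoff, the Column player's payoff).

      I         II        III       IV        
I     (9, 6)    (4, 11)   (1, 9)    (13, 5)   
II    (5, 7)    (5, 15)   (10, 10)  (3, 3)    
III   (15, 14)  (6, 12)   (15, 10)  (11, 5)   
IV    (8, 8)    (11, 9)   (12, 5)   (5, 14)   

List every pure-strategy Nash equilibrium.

(III, I)

Check mutual best responses: a cell is a NE iff neither player can gain by unilaterally deviating.
The Row player's best responses — vs I: III (payoff 15); vs II: IV (payoff 11); vs III: III (payoff 15); vs IV: I (payoff 13).
The Column player's best responses — vs I: II (payoff 11); vs II: II (payoff 15); vs III: I (payoff 14); vs IV: IV (payoff 14).
The only mutual best response is (III, I); neither player gains by switching there.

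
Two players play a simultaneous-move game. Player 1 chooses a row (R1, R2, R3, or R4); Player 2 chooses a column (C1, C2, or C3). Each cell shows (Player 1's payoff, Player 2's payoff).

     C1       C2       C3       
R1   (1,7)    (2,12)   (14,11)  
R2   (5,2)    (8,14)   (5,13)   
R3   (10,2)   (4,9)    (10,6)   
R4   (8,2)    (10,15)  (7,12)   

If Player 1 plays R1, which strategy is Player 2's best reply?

With Player 1 fixed at R1, Player 2's payoffs are: C1 → 7, C2 → 12, C3 → 11.
The maximum is 12, achieved by C2.

C2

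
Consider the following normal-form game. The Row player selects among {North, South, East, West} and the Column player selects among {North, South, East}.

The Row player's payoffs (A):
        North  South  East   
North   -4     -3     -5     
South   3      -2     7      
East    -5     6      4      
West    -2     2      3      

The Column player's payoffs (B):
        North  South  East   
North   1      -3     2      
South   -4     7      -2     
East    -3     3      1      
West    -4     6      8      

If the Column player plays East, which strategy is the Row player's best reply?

South

With the Column player fixed at East, the Row player's payoffs are: North → -5, South → 7, East → 4, West → 3.
The maximum is 7, achieved by South.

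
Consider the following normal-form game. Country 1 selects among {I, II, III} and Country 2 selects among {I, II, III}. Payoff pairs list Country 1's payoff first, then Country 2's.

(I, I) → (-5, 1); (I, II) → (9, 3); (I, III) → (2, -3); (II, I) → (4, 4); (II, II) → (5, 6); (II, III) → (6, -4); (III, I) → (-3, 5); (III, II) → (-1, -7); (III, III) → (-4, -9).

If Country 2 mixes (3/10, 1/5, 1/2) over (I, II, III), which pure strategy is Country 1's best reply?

II

Country 1's best reply maximizes expected payoff against the mix.
I: (3/10)·(-5) + (1/5)·9 + (1/2)·2 = 13/10
II: (3/10)·4 + (1/5)·5 + (1/2)·6 = 26/5
III: (3/10)·(-3) + (1/5)·(-1) + (1/2)·(-4) = -31/10
Highest expected payoff is 26/5, from II.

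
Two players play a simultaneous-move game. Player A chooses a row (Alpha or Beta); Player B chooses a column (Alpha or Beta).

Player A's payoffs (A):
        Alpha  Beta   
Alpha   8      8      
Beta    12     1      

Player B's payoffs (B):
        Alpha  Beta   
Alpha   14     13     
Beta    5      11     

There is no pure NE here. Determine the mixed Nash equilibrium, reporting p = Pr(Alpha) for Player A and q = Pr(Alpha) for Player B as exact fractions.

In a mixed NE each player is indifferent between their pure strategies, so the opponent's mix sets the indifference.
Player B indifferent between Alpha and Beta: p·14 + (1−p)·5 = p·13 + (1−p)·11 ⟹ 5 + 9p = 11 + 2p ⟹ p = 6/7.
Player A indifferent between Alpha and Beta: q·8 + (1−q)·8 = q·12 + (1−q)·1 ⟹ 8 + 0q = 1 + 11q ⟹ q = 7/11.

p = 6/7, q = 7/11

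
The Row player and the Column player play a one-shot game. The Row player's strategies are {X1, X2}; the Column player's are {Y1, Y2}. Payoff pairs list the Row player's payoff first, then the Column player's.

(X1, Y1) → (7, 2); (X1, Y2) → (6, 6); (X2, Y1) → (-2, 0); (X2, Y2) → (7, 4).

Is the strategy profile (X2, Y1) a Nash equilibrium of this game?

Holding the Column player at Y1: the Row player gets -2 from X2 but could get 7 by switching to X1. The Row player has a profitable deviation.

No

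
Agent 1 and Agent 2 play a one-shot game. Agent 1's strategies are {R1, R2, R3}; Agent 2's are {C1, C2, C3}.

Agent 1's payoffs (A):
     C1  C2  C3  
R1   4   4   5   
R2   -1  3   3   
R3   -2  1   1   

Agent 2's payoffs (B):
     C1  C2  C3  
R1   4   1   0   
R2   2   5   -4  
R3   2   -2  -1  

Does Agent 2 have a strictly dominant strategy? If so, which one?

A strategy is strictly dominant if it gives Agent 2 a strictly higher payoff than every other strategy, against every choice by the opponent.
C1 is not dominant: against R2, C2 gives 5 > 2.
C2 is not dominant: against R1, C1 gives 4 > 1.
C3 is not dominant: against R1, C1 gives 4 > 0.
No single strategy is best against every opponent action.

None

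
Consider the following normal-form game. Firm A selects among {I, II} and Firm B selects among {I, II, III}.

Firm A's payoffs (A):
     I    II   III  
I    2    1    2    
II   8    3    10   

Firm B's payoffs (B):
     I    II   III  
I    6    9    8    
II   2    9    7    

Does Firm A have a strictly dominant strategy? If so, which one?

Check whether one of Firm A's strategies beats all alternatives regardless of what the opponent does.
II strictly dominates: vs I: 8 > 2; vs II: 3 > 1; vs III: 10 > 2.

II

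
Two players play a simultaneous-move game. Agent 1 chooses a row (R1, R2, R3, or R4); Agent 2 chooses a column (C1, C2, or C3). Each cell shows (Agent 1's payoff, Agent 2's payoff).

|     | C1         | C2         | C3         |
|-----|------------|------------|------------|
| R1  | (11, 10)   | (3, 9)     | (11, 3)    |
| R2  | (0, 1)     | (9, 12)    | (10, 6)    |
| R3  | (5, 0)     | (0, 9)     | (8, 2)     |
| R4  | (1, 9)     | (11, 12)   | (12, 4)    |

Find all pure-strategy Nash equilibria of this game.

(R1, C1) and (R4, C2)

Check mutual best responses: a cell is a NE iff neither player can gain by unilaterally deviating.
Agent 1's best responses — vs C1: R1 (payoff 11); vs C2: R4 (payoff 11); vs C3: R4 (payoff 12).
Agent 2's best responses — vs R1: C1 (payoff 10); vs R2: C2 (payoff 12); vs R3: C2 (payoff 9); vs R4: C2 (payoff 12).
Mutual best responses occur at (R1, C1) and (R4, C2); at each, neither player gains by switching.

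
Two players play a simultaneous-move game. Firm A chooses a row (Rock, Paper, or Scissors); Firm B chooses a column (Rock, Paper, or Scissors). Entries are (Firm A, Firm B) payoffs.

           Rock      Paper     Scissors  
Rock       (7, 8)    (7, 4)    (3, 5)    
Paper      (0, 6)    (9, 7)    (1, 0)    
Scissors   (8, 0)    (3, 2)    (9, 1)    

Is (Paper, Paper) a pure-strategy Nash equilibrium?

Holding Firm B at Paper: Firm A gets 9 from Paper, versus 7 from Rock, 3 from Scissors. No profitable deviation for Firm A.
Holding Firm A at Paper: Firm B gets 7 from Paper, versus 6 from Rock, 0 from Scissors. No profitable deviation for Firm B either.

Yes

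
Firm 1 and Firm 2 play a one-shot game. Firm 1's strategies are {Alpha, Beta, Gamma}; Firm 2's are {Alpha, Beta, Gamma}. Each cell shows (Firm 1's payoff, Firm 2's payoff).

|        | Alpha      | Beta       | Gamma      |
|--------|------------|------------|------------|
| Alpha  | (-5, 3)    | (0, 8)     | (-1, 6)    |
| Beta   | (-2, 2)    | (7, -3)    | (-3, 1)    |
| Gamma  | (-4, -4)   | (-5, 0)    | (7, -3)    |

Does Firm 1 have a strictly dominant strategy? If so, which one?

A strategy is strictly dominant if it gives Firm 1 a strictly higher payoff than every other strategy, against every choice by the opponent.
Alpha is not dominant: against Alpha, Beta gives -2 > -5.
Beta is not dominant: against Gamma, Alpha gives -1 > -3.
Gamma is not dominant: against Alpha, Beta gives -2 > -4.
No single strategy is best against every opponent action.

No strictly dominant strategy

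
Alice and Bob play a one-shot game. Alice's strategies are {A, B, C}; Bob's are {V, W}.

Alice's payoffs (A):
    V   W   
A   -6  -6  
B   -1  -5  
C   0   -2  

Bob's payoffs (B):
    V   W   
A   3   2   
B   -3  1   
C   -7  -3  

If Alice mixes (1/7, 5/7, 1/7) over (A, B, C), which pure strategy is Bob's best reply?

Bob's best reply maximizes expected payoff against the mix.
V: (1/7)·3 + (5/7)·(-3) + (1/7)·(-7) = -19/7
W: (1/7)·2 + (5/7)·1 + (1/7)·(-3) = 4/7
Highest expected payoff is 4/7, from W.

W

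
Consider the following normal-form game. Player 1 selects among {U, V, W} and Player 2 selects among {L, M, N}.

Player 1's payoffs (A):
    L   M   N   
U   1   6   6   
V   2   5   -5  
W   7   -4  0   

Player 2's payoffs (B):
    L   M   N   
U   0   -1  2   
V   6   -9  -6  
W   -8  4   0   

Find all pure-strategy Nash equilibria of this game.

A profile is a Nash equilibrium when each player is best-responding to the other.
Player 1's best responses — vs L: W (payoff 7); vs M: U (payoff 6); vs N: U (payoff 6).
Player 2's best responses — vs U: N (payoff 2); vs V: L (payoff 6); vs W: M (payoff 4).
The only mutual best response is (U, N); neither player gains by switching there.

(U, N)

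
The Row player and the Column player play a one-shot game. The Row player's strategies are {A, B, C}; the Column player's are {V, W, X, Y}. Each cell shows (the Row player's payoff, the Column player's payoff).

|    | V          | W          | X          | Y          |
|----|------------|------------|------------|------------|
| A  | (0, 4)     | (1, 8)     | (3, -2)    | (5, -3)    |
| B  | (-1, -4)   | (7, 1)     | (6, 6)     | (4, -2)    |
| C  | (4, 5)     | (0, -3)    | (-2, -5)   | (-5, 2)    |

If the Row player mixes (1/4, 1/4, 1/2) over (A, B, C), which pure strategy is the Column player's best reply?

The Column player's best reply maximizes expected payoff against the mix.
V: (1/4)·4 + (1/4)·(-4) + (1/2)·5 = 5/2
W: (1/4)·8 + (1/4)·1 + (1/2)·(-3) = 3/4
X: (1/4)·(-2) + (1/4)·6 + (1/2)·(-5) = -3/2
Y: (1/4)·(-3) + (1/4)·(-2) + (1/2)·2 = -1/4
Highest expected payoff is 5/2, from V.

V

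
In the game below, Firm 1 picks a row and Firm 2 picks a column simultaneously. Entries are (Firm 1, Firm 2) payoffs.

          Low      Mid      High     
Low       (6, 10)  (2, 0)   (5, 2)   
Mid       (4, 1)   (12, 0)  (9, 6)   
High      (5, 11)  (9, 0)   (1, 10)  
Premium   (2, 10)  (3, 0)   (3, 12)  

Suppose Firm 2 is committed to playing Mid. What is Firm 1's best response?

Mid

With Firm 2 fixed at Mid, Firm 1's payoffs are: Low → 2, Mid → 12, High → 9, Premium → 3.
The maximum is 12, achieved by Mid.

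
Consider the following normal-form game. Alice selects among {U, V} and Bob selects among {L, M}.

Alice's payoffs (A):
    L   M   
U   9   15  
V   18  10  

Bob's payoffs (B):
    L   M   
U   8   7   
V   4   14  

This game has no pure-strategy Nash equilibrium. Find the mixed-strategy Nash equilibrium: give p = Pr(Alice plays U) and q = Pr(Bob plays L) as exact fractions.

p = 10/11, q = 5/14

In a mixed NE each player is indifferent between their pure strategies, so the opponent's mix sets the indifference.
Bob indifferent between L and M: p·8 + (1−p)·4 = p·7 + (1−p)·14 ⟹ 4 + 4p = 14 + (-7)p ⟹ p = 10/11.
Alice indifferent between U and V: q·9 + (1−q)·15 = q·18 + (1−q)·10 ⟹ 15 + (-6)q = 10 + 8q ⟹ q = 5/14.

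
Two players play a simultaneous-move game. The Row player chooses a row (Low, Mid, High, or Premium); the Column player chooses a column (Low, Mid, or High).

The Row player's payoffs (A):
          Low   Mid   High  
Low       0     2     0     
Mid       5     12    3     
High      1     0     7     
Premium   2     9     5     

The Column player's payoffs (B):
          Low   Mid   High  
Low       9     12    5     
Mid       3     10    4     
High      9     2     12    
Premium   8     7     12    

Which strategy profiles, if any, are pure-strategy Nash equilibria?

(Mid, Mid) and (High, High)

A profile is a Nash equilibrium when each player is best-responding to the other.
The Row player's best responses — vs Low: Mid (payoff 5); vs Mid: Mid (payoff 12); vs High: High (payoff 7).
The Column player's best responses — vs Low: Mid (payoff 12); vs Mid: Mid (payoff 10); vs High: High (payoff 12); vs Premium: High (payoff 12).
Mutual best responses occur at (Mid, Mid) and (High, High); at each, neither player gains by switching.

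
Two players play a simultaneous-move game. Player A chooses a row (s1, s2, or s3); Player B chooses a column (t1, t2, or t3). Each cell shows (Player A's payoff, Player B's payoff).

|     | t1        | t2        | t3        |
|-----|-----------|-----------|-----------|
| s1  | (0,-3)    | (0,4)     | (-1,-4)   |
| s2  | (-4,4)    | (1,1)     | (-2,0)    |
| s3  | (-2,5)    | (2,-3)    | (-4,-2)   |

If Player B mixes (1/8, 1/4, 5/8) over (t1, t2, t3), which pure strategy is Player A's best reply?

Compute Player A's expected payoff from each pure strategy against the given mix.
s1: (1/8)·0 + (1/4)·0 + (5/8)·(-1) = -5/8
s2: (1/8)·(-4) + (1/4)·1 + (5/8)·(-2) = -3/2
s3: (1/8)·(-2) + (1/4)·2 + (5/8)·(-4) = -9/4
Highest expected payoff is -5/8, from s1.

s1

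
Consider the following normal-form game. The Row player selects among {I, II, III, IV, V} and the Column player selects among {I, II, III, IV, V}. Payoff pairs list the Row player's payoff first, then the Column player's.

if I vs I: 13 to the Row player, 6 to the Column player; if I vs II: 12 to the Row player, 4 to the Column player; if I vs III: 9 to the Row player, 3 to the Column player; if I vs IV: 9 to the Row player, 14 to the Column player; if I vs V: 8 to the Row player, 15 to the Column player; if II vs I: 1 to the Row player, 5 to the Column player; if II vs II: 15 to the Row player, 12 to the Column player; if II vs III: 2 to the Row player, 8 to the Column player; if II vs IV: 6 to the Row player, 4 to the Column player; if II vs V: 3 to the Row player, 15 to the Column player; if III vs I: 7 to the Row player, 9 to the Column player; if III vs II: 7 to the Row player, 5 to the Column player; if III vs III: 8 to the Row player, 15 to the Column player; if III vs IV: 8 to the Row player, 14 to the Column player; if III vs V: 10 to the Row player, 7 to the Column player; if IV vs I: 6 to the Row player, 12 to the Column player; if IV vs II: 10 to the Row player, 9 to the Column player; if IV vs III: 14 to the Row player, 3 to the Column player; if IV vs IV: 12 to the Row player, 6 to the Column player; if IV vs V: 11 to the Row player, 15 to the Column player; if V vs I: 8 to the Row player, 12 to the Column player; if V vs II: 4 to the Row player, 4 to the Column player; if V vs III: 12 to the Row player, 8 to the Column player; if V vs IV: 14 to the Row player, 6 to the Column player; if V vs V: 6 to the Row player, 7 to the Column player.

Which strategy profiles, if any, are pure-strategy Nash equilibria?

Check mutual best responses: a cell is a NE iff neither player can gain by unilaterally deviating.
The Row player's best responses — vs I: I (payoff 13); vs II: II (payoff 15); vs III: IV (payoff 14); vs IV: V (payoff 14); vs V: IV (payoff 11).
The Column player's best responses — vs I: V (payoff 15); vs II: V (payoff 15); vs III: III (payoff 15); vs IV: V (payoff 15); vs V: I (payoff 12).
The only mutual best response is (IV, V); neither player gains by switching there.

(IV, V)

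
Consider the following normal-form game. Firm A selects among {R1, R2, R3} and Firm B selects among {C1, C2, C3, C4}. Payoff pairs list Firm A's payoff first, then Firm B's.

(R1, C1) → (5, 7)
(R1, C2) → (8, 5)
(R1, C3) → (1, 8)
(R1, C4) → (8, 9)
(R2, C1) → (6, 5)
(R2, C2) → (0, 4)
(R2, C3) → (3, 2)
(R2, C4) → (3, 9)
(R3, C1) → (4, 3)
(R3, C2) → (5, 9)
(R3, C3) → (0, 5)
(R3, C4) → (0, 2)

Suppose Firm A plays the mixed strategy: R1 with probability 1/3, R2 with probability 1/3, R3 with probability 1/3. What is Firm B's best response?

C4

Compute Firm B's expected payoff from each pure strategy against the given mix.
C1: (1/3)·7 + (1/3)·5 + (1/3)·3 = 5
C2: (1/3)·5 + (1/3)·4 + (1/3)·9 = 6
C3: (1/3)·8 + (1/3)·2 + (1/3)·5 = 5
C4: (1/3)·9 + (1/3)·9 + (1/3)·2 = 20/3
Highest expected payoff is 20/3, from C4.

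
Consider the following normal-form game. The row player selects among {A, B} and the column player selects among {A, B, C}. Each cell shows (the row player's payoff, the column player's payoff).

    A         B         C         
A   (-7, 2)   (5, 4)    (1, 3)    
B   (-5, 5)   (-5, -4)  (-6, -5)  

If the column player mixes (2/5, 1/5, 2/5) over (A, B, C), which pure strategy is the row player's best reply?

The row player's best reply maximizes expected payoff against the mix.
A: (2/5)·(-7) + (1/5)·5 + (2/5)·1 = -7/5
B: (2/5)·(-5) + (1/5)·(-5) + (2/5)·(-6) = -27/5
Highest expected payoff is -7/5, from A.

A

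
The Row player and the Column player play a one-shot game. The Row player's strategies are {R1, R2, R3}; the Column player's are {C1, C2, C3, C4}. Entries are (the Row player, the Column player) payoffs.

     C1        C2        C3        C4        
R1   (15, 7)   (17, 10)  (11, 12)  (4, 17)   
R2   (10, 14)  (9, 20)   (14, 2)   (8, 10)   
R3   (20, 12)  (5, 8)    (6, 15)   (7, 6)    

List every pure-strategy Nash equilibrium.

Find each player's best response to every opponent strategy; NE are the intersections.
The Row player's best responses — vs C1: R3 (payoff 20); vs C2: R1 (payoff 17); vs C3: R2 (payoff 14); vs C4: R2 (payoff 8).
The Column player's best responses — vs R1: C4 (payoff 17); vs R2: C2 (payoff 20); vs R3: C3 (payoff 15).
No cell has both players best-responding. For instance, the Row player's best reply to C4 is R2, but against R2 the Column player prefers C2 over C4.

No pure-strategy Nash equilibrium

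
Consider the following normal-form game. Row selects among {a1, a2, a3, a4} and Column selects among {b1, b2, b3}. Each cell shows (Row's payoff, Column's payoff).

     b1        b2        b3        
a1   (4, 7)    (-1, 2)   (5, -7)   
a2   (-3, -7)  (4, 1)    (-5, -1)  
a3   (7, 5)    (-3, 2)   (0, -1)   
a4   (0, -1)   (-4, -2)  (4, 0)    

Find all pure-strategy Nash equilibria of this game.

(a2, b2) and (a3, b1)

Find each player's best response to every opponent strategy; NE are the intersections.
Row's best responses — vs b1: a3 (payoff 7); vs b2: a2 (payoff 4); vs b3: a1 (payoff 5).
Column's best responses — vs a1: b1 (payoff 7); vs a2: b2 (payoff 1); vs a3: b1 (payoff 5); vs a4: b3 (payoff 0).
Mutual best responses occur at (a2, b2) and (a3, b1); at each, neither player gains by switching.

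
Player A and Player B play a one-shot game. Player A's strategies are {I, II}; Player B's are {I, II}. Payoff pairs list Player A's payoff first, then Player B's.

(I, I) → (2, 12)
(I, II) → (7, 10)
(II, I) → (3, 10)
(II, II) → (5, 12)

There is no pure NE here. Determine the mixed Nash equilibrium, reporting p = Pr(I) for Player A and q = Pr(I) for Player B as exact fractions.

p = 1/2, q = 2/3

In a mixed NE each player is indifferent between their pure strategies, so the opponent's mix sets the indifference.
Player B indifferent between I and II: p·12 + (1−p)·10 = p·10 + (1−p)·12 ⟹ 10 + 2p = 12 + (-2)p ⟹ p = 1/2.
Player A indifferent between I and II: q·2 + (1−q)·7 = q·3 + (1−q)·5 ⟹ 7 + (-5)q = 5 + (-2)q ⟹ q = 2/3.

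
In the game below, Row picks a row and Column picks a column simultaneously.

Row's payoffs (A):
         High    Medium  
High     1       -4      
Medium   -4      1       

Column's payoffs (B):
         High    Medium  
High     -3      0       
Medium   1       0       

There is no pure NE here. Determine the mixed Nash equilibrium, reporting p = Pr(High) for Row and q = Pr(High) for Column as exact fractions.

In a mixed NE each player is indifferent between their pure strategies, so the opponent's mix sets the indifference.
Column indifferent between High and Medium: p·(-3) + (1−p)·1 = p·0 + (1−p)·0 ⟹ 1 + (-4)p = 0 + 0p ⟹ p = 1/4.
Row indifferent between High and Medium: q·1 + (1−q)·(-4) = q·(-4) + (1−q)·1 ⟹ (-4) + 5q = 1 + (-5)q ⟹ q = 1/2.

p = 1/4, q = 1/2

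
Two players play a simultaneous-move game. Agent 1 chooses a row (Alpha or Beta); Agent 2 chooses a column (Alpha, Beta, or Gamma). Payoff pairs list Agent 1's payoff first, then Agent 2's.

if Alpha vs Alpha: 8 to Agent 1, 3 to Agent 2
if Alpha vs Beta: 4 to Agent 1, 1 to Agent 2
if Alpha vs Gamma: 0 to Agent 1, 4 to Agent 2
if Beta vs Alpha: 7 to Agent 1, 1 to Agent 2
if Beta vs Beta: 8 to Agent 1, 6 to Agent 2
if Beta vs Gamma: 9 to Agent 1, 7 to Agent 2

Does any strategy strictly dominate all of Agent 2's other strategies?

Gamma

Check whether one of Agent 2's strategies beats all alternatives regardless of what the opponent does.
Gamma strictly dominates: vs Alpha: 4 > each of {3, 1}; vs Beta: 7 > each of {1, 6}.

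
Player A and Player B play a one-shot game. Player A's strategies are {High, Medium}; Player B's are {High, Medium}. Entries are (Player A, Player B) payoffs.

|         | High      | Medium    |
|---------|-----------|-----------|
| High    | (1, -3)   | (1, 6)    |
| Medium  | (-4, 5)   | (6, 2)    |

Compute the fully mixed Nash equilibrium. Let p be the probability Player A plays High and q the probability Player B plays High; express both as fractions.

Each player's mixing probability is pinned down by making the *other* player indifferent.
Player B indifferent between High and Medium: p·(-3) + (1−p)·5 = p·6 + (1−p)·2 ⟹ 5 + (-8)p = 2 + 4p ⟹ p = 1/4.
Player A indifferent between High and Medium: q·1 + (1−q)·1 = q·(-4) + (1−q)·6 ⟹ 1 + 0q = 6 + (-10)q ⟹ q = 1/2.

p = 1/4, q = 1/2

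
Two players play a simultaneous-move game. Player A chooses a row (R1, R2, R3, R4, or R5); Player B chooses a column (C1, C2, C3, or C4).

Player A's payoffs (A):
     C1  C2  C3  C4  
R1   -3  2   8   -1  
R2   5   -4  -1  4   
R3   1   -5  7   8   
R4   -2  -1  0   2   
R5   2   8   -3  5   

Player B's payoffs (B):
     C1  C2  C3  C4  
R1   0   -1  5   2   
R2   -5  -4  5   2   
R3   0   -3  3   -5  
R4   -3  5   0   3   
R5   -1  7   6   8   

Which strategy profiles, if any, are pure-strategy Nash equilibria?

(R1, C3)

Find each player's best response to every opponent strategy; NE are the intersections.
Player A's best responses — vs C1: R2 (payoff 5); vs C2: R5 (payoff 8); vs C3: R1 (payoff 8); vs C4: R3 (payoff 8).
Player B's best responses — vs R1: C3 (payoff 5); vs R2: C3 (payoff 5); vs R3: C3 (payoff 3); vs R4: C2 (payoff 5); vs R5: C4 (payoff 8).
The only mutual best response is (R1, C3); neither player gains by switching there.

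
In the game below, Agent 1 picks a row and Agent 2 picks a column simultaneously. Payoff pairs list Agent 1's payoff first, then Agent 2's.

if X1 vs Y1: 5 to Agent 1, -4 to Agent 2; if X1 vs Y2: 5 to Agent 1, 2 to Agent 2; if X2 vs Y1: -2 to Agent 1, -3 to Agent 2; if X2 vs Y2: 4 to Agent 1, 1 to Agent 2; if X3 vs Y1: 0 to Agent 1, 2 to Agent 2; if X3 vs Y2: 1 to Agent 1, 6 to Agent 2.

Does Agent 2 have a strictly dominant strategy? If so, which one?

A strategy is strictly dominant if it gives Agent 2 a strictly higher payoff than every other strategy, against every choice by the opponent.
Y2 strictly dominates: vs X1: 2 > -4; vs X2: 1 > -3; vs X3: 6 > 2.

Y2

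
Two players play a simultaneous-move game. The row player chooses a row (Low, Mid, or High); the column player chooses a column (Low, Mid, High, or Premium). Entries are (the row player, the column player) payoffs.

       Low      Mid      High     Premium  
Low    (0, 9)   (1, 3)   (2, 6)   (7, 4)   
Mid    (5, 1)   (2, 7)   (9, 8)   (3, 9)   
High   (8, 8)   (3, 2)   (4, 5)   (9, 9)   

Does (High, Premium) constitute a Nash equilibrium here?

Holding the column player at Premium: the row player gets 9 from High, versus 7 from Low, 3 from Mid. No profitable deviation for the row player.
Holding the row player at High: the column player gets 9 from Premium, versus 8 from Low, 2 from Mid, 5 from High. No profitable deviation for the column player either.

Yes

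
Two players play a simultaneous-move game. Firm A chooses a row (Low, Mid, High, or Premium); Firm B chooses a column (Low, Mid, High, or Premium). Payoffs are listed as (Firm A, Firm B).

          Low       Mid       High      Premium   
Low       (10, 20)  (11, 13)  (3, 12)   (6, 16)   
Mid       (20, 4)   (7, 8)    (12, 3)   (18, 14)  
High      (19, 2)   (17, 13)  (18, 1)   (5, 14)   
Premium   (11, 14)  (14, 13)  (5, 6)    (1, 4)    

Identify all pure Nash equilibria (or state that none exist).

(Mid, Premium)

Check mutual best responses: a cell is a NE iff neither player can gain by unilaterally deviating.
Firm A's best responses — vs Low: Mid (payoff 20); vs Mid: High (payoff 17); vs High: High (payoff 18); vs Premium: Mid (payoff 18).
Firm B's best responses — vs Low: Low (payoff 20); vs Mid: Premium (payoff 14); vs High: Premium (payoff 14); vs Premium: Low (payoff 14).
The only mutual best response is (Mid, Premium); neither player gains by switching there.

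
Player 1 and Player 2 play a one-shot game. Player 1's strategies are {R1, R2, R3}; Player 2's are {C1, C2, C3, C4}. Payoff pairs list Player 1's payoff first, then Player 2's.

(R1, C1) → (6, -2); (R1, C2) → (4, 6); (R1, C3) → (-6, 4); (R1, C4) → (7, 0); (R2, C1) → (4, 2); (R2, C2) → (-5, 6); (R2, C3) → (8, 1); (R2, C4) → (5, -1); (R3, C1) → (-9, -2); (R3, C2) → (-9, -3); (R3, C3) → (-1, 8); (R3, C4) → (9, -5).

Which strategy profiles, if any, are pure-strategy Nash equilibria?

Check mutual best responses: a cell is a NE iff neither player can gain by unilaterally deviating.
Player 1's best responses — vs C1: R1 (payoff 6); vs C2: R1 (payoff 4); vs C3: R2 (payoff 8); vs C4: R3 (payoff 9).
Player 2's best responses — vs R1: C2 (payoff 6); vs R2: C2 (payoff 6); vs R3: C3 (payoff 8).
The only mutual best response is (R1, C2); neither player gains by switching there.

(R1, C2)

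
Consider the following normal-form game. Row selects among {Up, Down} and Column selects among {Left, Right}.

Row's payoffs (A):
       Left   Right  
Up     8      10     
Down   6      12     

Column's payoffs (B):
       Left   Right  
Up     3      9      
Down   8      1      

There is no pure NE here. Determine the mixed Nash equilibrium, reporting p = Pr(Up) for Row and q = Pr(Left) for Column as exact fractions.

p = 7/13, q = 1/2

In a mixed NE each player is indifferent between their pure strategies, so the opponent's mix sets the indifference.
Column indifferent between Left and Right: p·3 + (1−p)·8 = p·9 + (1−p)·1 ⟹ 8 + (-5)p = 1 + 8p ⟹ p = 7/13.
Row indifferent between Up and Down: q·8 + (1−q)·10 = q·6 + (1−q)·12 ⟹ 10 + (-2)q = 12 + (-6)q ⟹ q = 1/2.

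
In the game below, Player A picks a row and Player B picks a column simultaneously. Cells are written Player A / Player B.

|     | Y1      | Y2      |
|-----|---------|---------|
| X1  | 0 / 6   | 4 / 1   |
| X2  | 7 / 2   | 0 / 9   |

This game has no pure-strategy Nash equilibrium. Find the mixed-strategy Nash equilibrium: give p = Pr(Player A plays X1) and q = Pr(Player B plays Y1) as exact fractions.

Each player's mixing probability is pinned down by making the *other* player indifferent.
Player B indifferent between Y1 and Y2: p·6 + (1−p)·2 = p·1 + (1−p)·9 ⟹ 2 + 4p = 9 + (-8)p ⟹ p = 7/12.
Player A indifferent between X1 and X2: q·0 + (1−q)·4 = q·7 + (1−q)·0 ⟹ 4 + (-4)q = 0 + 7q ⟹ q = 4/11.

p = 7/12, q = 4/11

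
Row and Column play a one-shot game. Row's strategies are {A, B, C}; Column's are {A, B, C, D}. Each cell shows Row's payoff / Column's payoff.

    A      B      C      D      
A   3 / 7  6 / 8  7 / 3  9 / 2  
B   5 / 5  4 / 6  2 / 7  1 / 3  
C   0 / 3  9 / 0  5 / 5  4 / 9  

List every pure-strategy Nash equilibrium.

Find each player's best response to every opponent strategy; NE are the intersections.
Row's best responses — vs A: B (payoff 5); vs B: C (payoff 9); vs C: A (payoff 7); vs D: A (payoff 9).
Column's best responses — vs A: B (payoff 8); vs B: C (payoff 7); vs C: D (payoff 9).
No cell has both players best-responding. For instance, Row's best reply to B is C, but against C Column prefers D over B.

There is no pure-strategy Nash equilibrium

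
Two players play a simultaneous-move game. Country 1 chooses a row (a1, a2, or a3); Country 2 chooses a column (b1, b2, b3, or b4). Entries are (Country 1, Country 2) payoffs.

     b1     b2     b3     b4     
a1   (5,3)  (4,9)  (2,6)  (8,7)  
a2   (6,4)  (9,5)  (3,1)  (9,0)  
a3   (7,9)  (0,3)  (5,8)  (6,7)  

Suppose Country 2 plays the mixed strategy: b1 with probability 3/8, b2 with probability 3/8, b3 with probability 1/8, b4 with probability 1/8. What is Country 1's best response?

a2

Country 1's best reply maximizes expected payoff against the mix.
a1: (3/8)·5 + (3/8)·4 + (1/8)·2 + (1/8)·8 = 37/8
a2: (3/8)·6 + (3/8)·9 + (1/8)·3 + (1/8)·9 = 57/8
a3: (3/8)·7 + (3/8)·0 + (1/8)·5 + (1/8)·6 = 4
Highest expected payoff is 57/8, from a2.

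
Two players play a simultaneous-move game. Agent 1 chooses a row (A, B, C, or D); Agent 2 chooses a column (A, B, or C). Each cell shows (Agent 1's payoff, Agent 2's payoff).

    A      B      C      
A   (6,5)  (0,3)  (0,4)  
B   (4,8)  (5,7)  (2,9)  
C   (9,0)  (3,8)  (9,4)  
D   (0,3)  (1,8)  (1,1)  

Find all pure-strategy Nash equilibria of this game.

A profile is a Nash equilibrium when each player is best-responding to the other.
Agent 1's best responses — vs A: C (payoff 9); vs B: B (payoff 5); vs C: C (payoff 9).
Agent 2's best responses — vs A: A (payoff 5); vs B: C (payoff 9); vs C: B (payoff 8); vs D: B (payoff 8).
No cell has both players best-responding. For instance, Agent 1's best reply to B is B, but against B Agent 2 prefers C over B.

None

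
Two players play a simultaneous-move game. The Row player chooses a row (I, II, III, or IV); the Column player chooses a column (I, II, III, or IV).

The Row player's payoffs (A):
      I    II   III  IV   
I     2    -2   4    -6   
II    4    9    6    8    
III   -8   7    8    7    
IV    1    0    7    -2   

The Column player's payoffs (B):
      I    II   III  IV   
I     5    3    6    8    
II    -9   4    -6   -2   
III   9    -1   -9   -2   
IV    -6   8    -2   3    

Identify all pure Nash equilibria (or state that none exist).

A profile is a Nash equilibrium when each player is best-responding to the other.
The Row player's best responses — vs I: II (payoff 4); vs II: II (payoff 9); vs III: III (payoff 8); vs IV: II (payoff 8).
The Column player's best responses — vs I: IV (payoff 8); vs II: II (payoff 4); vs III: I (payoff 9); vs IV: II (payoff 8).
The only mutual best response is (II, II); neither player gains by switching there.

(II, II)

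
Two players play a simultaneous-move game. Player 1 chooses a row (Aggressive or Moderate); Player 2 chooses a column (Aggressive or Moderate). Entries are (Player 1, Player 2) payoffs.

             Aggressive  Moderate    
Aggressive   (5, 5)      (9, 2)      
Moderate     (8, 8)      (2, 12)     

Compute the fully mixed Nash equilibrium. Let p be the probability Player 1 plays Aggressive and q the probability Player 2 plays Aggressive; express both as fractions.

Each player's mixing probability is pinned down by making the *other* player indifferent.
Player 2 indifferent between Aggressive and Moderate: p·5 + (1−p)·8 = p·2 + (1−p)·12 ⟹ 8 + (-3)p = 12 + (-10)p ⟹ p = 4/7.
Player 1 indifferent between Aggressive and Moderate: q·5 + (1−q)·9 = q·8 + (1−q)·2 ⟹ 9 + (-4)q = 2 + 6q ⟹ q = 7/10.

p = 4/7, q = 7/10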